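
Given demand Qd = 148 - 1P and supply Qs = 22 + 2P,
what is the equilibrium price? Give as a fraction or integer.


At equilibrium, Qd = Qs.
148 - 1P = 22 + 2P
148 - 22 = 1P + 2P
126 = 3P
P* = 126/3 = 42

42


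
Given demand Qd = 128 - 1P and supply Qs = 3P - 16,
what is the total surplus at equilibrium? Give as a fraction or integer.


Find equilibrium: 128 - 1P = 3P - 16
128 + 16 = 4P
P* = 144/4 = 36
Q* = 3*36 - 16 = 92
Inverse demand: P = 128 - Q/1, so P_max = 128
Inverse supply: P = 16/3 + Q/3, so P_min = 16/3
CS = (1/2) * 92 * (128 - 36) = 4232
PS = (1/2) * 92 * (36 - 16/3) = 4232/3
TS = CS + PS = 4232 + 4232/3 = 16928/3

16928/3


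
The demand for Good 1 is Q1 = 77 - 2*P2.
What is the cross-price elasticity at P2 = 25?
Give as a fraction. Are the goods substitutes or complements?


dQ1/dP2 = -2
At P2 = 25: Q1 = 77 - 2*25 = 27
Exy = (dQ1/dP2)(P2/Q1) = -2 * 25 / 27 = -50/27
Since Exy < 0, the goods are complements.

-50/27 (complements)


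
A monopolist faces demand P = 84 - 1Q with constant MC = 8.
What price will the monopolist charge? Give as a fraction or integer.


MR = 84 - 2Q
Set MR = MC: 84 - 2Q = 8
Q* = 38
Substitute into demand:
P* = 84 - 1*38 = 46

46


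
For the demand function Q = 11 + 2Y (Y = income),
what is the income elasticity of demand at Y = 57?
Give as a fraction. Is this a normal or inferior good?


dQ/dY = 2
At Y = 57: Q = 11 + 2*57 = 125
Ey = (dQ/dY)(Y/Q) = 2 * 57 / 125 = 114/125
Since Ey > 0, this is a normal good.

114/125 (normal good)


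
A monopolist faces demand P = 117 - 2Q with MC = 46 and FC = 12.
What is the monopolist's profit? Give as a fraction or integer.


MR = MC: 117 - 4Q = 46
Q* = 71/4
P* = 117 - 2*71/4 = 163/2
Profit = (P* - MC)*Q* - FC
= (163/2 - 46)*71/4 - 12
= 71/2*71/4 - 12
= 5041/8 - 12 = 4945/8

4945/8


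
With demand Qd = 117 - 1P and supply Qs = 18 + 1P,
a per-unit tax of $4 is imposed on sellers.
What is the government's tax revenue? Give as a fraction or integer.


With tax on sellers, new supply: Qs' = 18 + 1(P - 4)
= 14 + 1P
New equilibrium quantity:
Q_new = 131/2
Tax revenue = tax * Q_new = 4 * 131/2 = 262

262


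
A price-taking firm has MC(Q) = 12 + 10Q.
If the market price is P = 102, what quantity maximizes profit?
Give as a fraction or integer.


In perfect competition, profit is maximized where P = MC.
102 = 12 + 10Q
90 = 10Q
Q* = 90/10 = 9

9


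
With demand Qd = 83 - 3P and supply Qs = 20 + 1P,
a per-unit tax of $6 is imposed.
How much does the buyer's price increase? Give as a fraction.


With a per-unit tax, the buyer's price increase depends on relative slopes.
Supply slope: d = 1, Demand slope: b = 3
Buyer's price increase = d * tax / (b + d)
= 1 * 6 / (3 + 1)
= 6 / 4 = 3/2

3/2


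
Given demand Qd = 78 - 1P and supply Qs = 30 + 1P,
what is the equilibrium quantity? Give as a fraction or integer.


First find equilibrium price:
78 - 1P = 30 + 1P
P* = 48/2 = 24
Then substitute into demand:
Q* = 78 - 1 * 24 = 54

54


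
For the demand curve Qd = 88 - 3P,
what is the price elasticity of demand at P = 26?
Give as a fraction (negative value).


dQ/dP = -3
At P = 26: Q = 88 - 3*26 = 10
E = (dQ/dP)(P/Q) = (-3)(26/10) = -39/5

-39/5


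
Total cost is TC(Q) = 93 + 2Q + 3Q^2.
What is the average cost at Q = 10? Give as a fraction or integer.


TC(10) = 93 + 2*10 + 3*10^2
TC(10) = 93 + 20 + 300 = 413
AC = TC/Q = 413/10 = 413/10

413/10


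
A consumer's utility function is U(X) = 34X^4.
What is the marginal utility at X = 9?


MU = dU/dX = 34*4*X^(4-1)
MU = 136*X^3
At X = 9:
MU = 136 * 9^3
MU = 136 * 729 = 99144

99144


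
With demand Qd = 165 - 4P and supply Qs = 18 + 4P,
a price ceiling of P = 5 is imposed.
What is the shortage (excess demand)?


At P = 5:
Qd = 165 - 4*5 = 145
Qs = 18 + 4*5 = 38
Shortage = Qd - Qs = 145 - 38 = 107

107


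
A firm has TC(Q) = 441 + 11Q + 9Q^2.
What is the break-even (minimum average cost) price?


AC(Q) = 441/Q + 11 + 9Q
To minimize: dAC/dQ = -441/Q^2 + 9 = 0
Q^2 = 441/9 = 49
Q* = 7
Min AC = 441/7 + 11 + 9*7
Min AC = 63 + 11 + 63 = 137

137


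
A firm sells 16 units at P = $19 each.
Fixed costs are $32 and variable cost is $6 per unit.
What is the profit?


Total Revenue = P * Q = 19 * 16 = $304
Total Cost = FC + VC*Q = 32 + 6*16 = $128
Profit = TR - TC = 304 - 128 = $176

$176


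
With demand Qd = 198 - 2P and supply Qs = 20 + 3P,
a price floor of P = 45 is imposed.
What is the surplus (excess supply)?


At P = 45:
Qd = 198 - 2*45 = 108
Qs = 20 + 3*45 = 155
Surplus = Qs - Qd = 155 - 108 = 47

47


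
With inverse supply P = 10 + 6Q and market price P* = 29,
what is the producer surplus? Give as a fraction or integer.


Minimum supply price (at Q=0): P_min = 10
Quantity supplied at P* = 29:
Q* = (29 - 10)/6 = 19/6
PS = (1/2) * Q* * (P* - P_min)
PS = (1/2) * 19/6 * (29 - 10)
PS = (1/2) * 19/6 * 19 = 361/12

361/12


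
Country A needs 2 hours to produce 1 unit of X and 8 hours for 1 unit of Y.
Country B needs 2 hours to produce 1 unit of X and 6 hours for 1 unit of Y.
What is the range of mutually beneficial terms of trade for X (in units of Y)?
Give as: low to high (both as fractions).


Opportunity cost of X for Country A = hours_X / hours_Y = 2/8 = 1/4 units of Y
Opportunity cost of X for Country B = hours_X / hours_Y = 2/6 = 1/3 units of Y
Terms of trade must be between the two opportunity costs.
Range: 1/4 to 1/3

1/4 to 1/3


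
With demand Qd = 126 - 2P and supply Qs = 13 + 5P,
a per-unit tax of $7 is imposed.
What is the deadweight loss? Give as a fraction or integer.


Pre-tax equilibrium quantity: Q* = 656/7
Post-tax equilibrium quantity: Q_tax = 586/7
Reduction in quantity: Q* - Q_tax = 10
DWL = (1/2) * tax * (Q* - Q_tax)
DWL = (1/2) * 7 * 10 = 35

35


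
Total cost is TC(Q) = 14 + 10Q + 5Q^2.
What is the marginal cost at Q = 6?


MC = dTC/dQ = 10 + 2*5*Q
At Q = 6:
MC = 10 + 10*6
MC = 10 + 60 = 70

70


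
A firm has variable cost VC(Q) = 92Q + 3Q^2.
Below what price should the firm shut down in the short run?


AVC(Q) = VC(Q)/Q = 92 + 3Q
AVC is increasing in Q, so minimum AVC is at Q -> 0+.
Min AVC = 92
The firm should shut down if P < 92.

92


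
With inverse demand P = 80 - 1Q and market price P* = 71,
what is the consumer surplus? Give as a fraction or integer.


Maximum willingness to pay (at Q=0): P_max = 80
Quantity demanded at P* = 71:
Q* = (80 - 71)/1 = 9
CS = (1/2) * Q* * (P_max - P*)
CS = (1/2) * 9 * (80 - 71)
CS = (1/2) * 9 * 9 = 81/2

81/2


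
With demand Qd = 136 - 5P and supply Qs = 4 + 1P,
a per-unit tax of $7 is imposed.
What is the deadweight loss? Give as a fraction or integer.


Pre-tax equilibrium quantity: Q* = 26
Post-tax equilibrium quantity: Q_tax = 121/6
Reduction in quantity: Q* - Q_tax = 35/6
DWL = (1/2) * tax * (Q* - Q_tax)
DWL = (1/2) * 7 * 35/6 = 245/12

245/12


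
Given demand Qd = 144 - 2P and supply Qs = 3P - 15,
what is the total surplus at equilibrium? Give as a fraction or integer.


Find equilibrium: 144 - 2P = 3P - 15
144 + 15 = 5P
P* = 159/5 = 159/5
Q* = 3*159/5 - 15 = 402/5
Inverse demand: P = 72 - Q/2, so P_max = 72
Inverse supply: P = 5 + Q/3, so P_min = 5
CS = (1/2) * 402/5 * (72 - 159/5) = 40401/25
PS = (1/2) * 402/5 * (159/5 - 5) = 26934/25
TS = CS + PS = 40401/25 + 26934/25 = 13467/5

13467/5


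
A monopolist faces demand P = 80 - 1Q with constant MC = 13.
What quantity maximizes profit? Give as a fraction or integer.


TR = P*Q = (80 - 1Q)Q = 80Q - 1Q^2
MR = dTR/dQ = 80 - 2Q
Set MR = MC:
80 - 2Q = 13
67 = 2Q
Q* = 67/2 = 67/2

67/2


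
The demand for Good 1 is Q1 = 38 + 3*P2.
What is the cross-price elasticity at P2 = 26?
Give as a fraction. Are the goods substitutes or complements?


dQ1/dP2 = 3
At P2 = 26: Q1 = 38 + 3*26 = 116
Exy = (dQ1/dP2)(P2/Q1) = 3 * 26 / 116 = 39/58
Since Exy > 0, the goods are substitutes.

39/58 (substitutes)


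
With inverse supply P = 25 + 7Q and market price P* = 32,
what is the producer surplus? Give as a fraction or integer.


Minimum supply price (at Q=0): P_min = 25
Quantity supplied at P* = 32:
Q* = (32 - 25)/7 = 1
PS = (1/2) * Q* * (P* - P_min)
PS = (1/2) * 1 * (32 - 25)
PS = (1/2) * 1 * 7 = 7/2

7/2


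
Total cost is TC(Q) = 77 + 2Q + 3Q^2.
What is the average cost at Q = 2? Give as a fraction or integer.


TC(2) = 77 + 2*2 + 3*2^2
TC(2) = 77 + 4 + 12 = 93
AC = TC/Q = 93/2 = 93/2

93/2


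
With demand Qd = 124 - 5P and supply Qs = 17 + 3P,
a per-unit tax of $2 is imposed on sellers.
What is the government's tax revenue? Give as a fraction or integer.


With tax on sellers, new supply: Qs' = 17 + 3(P - 2)
= 11 + 3P
New equilibrium quantity:
Q_new = 427/8
Tax revenue = tax * Q_new = 2 * 427/8 = 427/4

427/4


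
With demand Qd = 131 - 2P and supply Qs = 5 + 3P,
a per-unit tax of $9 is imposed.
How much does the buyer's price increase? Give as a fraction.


With a per-unit tax, the buyer's price increase depends on relative slopes.
Supply slope: d = 3, Demand slope: b = 2
Buyer's price increase = d * tax / (b + d)
= 3 * 9 / (2 + 3)
= 27 / 5 = 27/5

27/5


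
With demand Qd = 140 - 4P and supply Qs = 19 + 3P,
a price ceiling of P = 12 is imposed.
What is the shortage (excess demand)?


At P = 12:
Qd = 140 - 4*12 = 92
Qs = 19 + 3*12 = 55
Shortage = Qd - Qs = 92 - 55 = 37

37


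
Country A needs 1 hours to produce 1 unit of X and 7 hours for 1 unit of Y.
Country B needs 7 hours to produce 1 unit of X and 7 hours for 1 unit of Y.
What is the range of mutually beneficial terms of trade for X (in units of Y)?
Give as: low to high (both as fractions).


Opportunity cost of X for Country A = hours_X / hours_Y = 1/7 = 1/7 units of Y
Opportunity cost of X for Country B = hours_X / hours_Y = 7/7 = 1 units of Y
Terms of trade must be between the two opportunity costs.
Range: 1/7 to 1

1/7 to 1


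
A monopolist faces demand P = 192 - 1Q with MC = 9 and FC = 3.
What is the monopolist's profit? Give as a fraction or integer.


MR = MC: 192 - 2Q = 9
Q* = 183/2
P* = 192 - 1*183/2 = 201/2
Profit = (P* - MC)*Q* - FC
= (201/2 - 9)*183/2 - 3
= 183/2*183/2 - 3
= 33489/4 - 3 = 33477/4

33477/4


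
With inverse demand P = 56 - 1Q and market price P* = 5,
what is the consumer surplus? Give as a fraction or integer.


Maximum willingness to pay (at Q=0): P_max = 56
Quantity demanded at P* = 5:
Q* = (56 - 5)/1 = 51
CS = (1/2) * Q* * (P_max - P*)
CS = (1/2) * 51 * (56 - 5)
CS = (1/2) * 51 * 51 = 2601/2

2601/2


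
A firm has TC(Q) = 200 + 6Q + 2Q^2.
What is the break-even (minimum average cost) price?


AC(Q) = 200/Q + 6 + 2Q
To minimize: dAC/dQ = -200/Q^2 + 2 = 0
Q^2 = 200/2 = 100
Q* = 10
Min AC = 200/10 + 6 + 2*10
Min AC = 20 + 6 + 20 = 46

46


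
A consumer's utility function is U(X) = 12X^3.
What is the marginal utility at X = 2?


MU = dU/dX = 12*3*X^(3-1)
MU = 36*X^2
At X = 2:
MU = 36 * 2^2
MU = 36 * 4 = 144

144


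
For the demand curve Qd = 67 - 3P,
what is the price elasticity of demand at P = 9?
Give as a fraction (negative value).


dQ/dP = -3
At P = 9: Q = 67 - 3*9 = 40
E = (dQ/dP)(P/Q) = (-3)(9/40) = -27/40

-27/40


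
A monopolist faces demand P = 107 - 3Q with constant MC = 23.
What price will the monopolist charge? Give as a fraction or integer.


MR = 107 - 6Q
Set MR = MC: 107 - 6Q = 23
Q* = 14
Substitute into demand:
P* = 107 - 3*14 = 65

65


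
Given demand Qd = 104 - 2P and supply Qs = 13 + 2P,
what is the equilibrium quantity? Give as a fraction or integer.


First find equilibrium price:
104 - 2P = 13 + 2P
P* = 91/4 = 91/4
Then substitute into demand:
Q* = 104 - 2 * 91/4 = 117/2

117/2


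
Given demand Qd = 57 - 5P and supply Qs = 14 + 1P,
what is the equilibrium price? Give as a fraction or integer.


At equilibrium, Qd = Qs.
57 - 5P = 14 + 1P
57 - 14 = 5P + 1P
43 = 6P
P* = 43/6 = 43/6

43/6


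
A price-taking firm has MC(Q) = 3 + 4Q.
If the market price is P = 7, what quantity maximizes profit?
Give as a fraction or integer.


In perfect competition, profit is maximized where P = MC.
7 = 3 + 4Q
4 = 4Q
Q* = 4/4 = 1

1


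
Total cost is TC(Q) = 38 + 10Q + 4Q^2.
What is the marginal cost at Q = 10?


MC = dTC/dQ = 10 + 2*4*Q
At Q = 10:
MC = 10 + 8*10
MC = 10 + 80 = 90

90


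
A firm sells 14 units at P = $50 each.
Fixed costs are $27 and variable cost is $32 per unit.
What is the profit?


Total Revenue = P * Q = 50 * 14 = $700
Total Cost = FC + VC*Q = 27 + 32*14 = $475
Profit = TR - TC = 700 - 475 = $225

$225


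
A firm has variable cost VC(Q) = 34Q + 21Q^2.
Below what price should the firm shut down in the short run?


AVC(Q) = VC(Q)/Q = 34 + 21Q
AVC is increasing in Q, so minimum AVC is at Q -> 0+.
Min AVC = 34
The firm should shut down if P < 34.

34


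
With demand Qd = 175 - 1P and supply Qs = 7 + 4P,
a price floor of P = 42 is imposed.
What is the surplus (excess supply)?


At P = 42:
Qd = 175 - 1*42 = 133
Qs = 7 + 4*42 = 175
Surplus = Qs - Qd = 175 - 133 = 42

42


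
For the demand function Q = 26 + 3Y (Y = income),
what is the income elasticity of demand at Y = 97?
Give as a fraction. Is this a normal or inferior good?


dQ/dY = 3
At Y = 97: Q = 26 + 3*97 = 317
Ey = (dQ/dY)(Y/Q) = 3 * 97 / 317 = 291/317
Since Ey > 0, this is a normal good.

291/317 (normal good)


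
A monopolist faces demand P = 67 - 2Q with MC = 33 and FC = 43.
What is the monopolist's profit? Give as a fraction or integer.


MR = MC: 67 - 4Q = 33
Q* = 17/2
P* = 67 - 2*17/2 = 50
Profit = (P* - MC)*Q* - FC
= (50 - 33)*17/2 - 43
= 17*17/2 - 43
= 289/2 - 43 = 203/2

203/2


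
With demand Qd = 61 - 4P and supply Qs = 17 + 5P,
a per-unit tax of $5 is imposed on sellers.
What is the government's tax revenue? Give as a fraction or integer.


With tax on sellers, new supply: Qs' = 17 + 5(P - 5)
= 5P - 8
New equilibrium quantity:
Q_new = 91/3
Tax revenue = tax * Q_new = 5 * 91/3 = 455/3

455/3


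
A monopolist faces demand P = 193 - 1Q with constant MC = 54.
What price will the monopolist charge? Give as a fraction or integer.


MR = 193 - 2Q
Set MR = MC: 193 - 2Q = 54
Q* = 139/2
Substitute into demand:
P* = 193 - 1*139/2 = 247/2

247/2


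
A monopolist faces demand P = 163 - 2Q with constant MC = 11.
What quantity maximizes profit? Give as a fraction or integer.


TR = P*Q = (163 - 2Q)Q = 163Q - 2Q^2
MR = dTR/dQ = 163 - 4Q
Set MR = MC:
163 - 4Q = 11
152 = 4Q
Q* = 152/4 = 38

38


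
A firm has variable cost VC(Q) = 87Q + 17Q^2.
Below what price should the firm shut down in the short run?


AVC(Q) = VC(Q)/Q = 87 + 17Q
AVC is increasing in Q, so minimum AVC is at Q -> 0+.
Min AVC = 87
The firm should shut down if P < 87.

87


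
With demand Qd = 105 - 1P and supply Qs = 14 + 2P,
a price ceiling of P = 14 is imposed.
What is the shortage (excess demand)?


At P = 14:
Qd = 105 - 1*14 = 91
Qs = 14 + 2*14 = 42
Shortage = Qd - Qs = 91 - 42 = 49

49


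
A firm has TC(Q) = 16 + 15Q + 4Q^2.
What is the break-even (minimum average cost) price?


AC(Q) = 16/Q + 15 + 4Q
To minimize: dAC/dQ = -16/Q^2 + 4 = 0
Q^2 = 16/4 = 4
Q* = 2
Min AC = 16/2 + 15 + 4*2
Min AC = 8 + 15 + 8 = 31

31


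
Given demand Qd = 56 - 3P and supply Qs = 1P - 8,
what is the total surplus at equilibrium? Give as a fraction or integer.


Find equilibrium: 56 - 3P = 1P - 8
56 + 8 = 4P
P* = 64/4 = 16
Q* = 1*16 - 8 = 8
Inverse demand: P = 56/3 - Q/3, so P_max = 56/3
Inverse supply: P = 8 + Q/1, so P_min = 8
CS = (1/2) * 8 * (56/3 - 16) = 32/3
PS = (1/2) * 8 * (16 - 8) = 32
TS = CS + PS = 32/3 + 32 = 128/3

128/3


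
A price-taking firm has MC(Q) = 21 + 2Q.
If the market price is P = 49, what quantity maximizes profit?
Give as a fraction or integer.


In perfect competition, profit is maximized where P = MC.
49 = 21 + 2Q
28 = 2Q
Q* = 28/2 = 14

14


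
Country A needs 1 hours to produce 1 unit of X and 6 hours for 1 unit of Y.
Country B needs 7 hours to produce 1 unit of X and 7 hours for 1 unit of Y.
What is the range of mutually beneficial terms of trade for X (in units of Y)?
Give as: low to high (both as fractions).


Opportunity cost of X for Country A = hours_X / hours_Y = 1/6 = 1/6 units of Y
Opportunity cost of X for Country B = hours_X / hours_Y = 7/7 = 1 units of Y
Terms of trade must be between the two opportunity costs.
Range: 1/6 to 1

1/6 to 1


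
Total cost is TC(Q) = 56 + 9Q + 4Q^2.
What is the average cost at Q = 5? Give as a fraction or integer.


TC(5) = 56 + 9*5 + 4*5^2
TC(5) = 56 + 45 + 100 = 201
AC = TC/Q = 201/5 = 201/5

201/5


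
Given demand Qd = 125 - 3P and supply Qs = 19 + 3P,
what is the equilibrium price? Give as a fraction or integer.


At equilibrium, Qd = Qs.
125 - 3P = 19 + 3P
125 - 19 = 3P + 3P
106 = 6P
P* = 106/6 = 53/3

53/3


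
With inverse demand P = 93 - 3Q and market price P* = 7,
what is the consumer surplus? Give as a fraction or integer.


Maximum willingness to pay (at Q=0): P_max = 93
Quantity demanded at P* = 7:
Q* = (93 - 7)/3 = 86/3
CS = (1/2) * Q* * (P_max - P*)
CS = (1/2) * 86/3 * (93 - 7)
CS = (1/2) * 86/3 * 86 = 3698/3

3698/3


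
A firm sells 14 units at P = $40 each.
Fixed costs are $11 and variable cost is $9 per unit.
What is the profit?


Total Revenue = P * Q = 40 * 14 = $560
Total Cost = FC + VC*Q = 11 + 9*14 = $137
Profit = TR - TC = 560 - 137 = $423

$423


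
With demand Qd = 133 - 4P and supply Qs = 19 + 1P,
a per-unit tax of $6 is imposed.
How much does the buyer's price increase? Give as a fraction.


With a per-unit tax, the buyer's price increase depends on relative slopes.
Supply slope: d = 1, Demand slope: b = 4
Buyer's price increase = d * tax / (b + d)
= 1 * 6 / (4 + 1)
= 6 / 5 = 6/5

6/5


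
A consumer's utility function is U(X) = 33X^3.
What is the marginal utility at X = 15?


MU = dU/dX = 33*3*X^(3-1)
MU = 99*X^2
At X = 15:
MU = 99 * 15^2
MU = 99 * 225 = 22275

22275


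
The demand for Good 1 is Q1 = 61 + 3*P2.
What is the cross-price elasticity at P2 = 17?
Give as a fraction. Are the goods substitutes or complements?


dQ1/dP2 = 3
At P2 = 17: Q1 = 61 + 3*17 = 112
Exy = (dQ1/dP2)(P2/Q1) = 3 * 17 / 112 = 51/112
Since Exy > 0, the goods are substitutes.

51/112 (substitutes)


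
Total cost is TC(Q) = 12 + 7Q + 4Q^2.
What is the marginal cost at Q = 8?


MC = dTC/dQ = 7 + 2*4*Q
At Q = 8:
MC = 7 + 8*8
MC = 7 + 64 = 71

71


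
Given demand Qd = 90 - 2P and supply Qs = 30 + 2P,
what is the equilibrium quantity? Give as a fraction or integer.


First find equilibrium price:
90 - 2P = 30 + 2P
P* = 60/4 = 15
Then substitute into demand:
Q* = 90 - 2 * 15 = 60

60


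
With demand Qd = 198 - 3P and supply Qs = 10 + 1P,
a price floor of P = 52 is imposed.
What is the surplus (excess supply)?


At P = 52:
Qd = 198 - 3*52 = 42
Qs = 10 + 1*52 = 62
Surplus = Qs - Qd = 62 - 42 = 20

20


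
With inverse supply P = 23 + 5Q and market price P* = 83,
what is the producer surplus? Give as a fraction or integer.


Minimum supply price (at Q=0): P_min = 23
Quantity supplied at P* = 83:
Q* = (83 - 23)/5 = 12
PS = (1/2) * Q* * (P* - P_min)
PS = (1/2) * 12 * (83 - 23)
PS = (1/2) * 12 * 60 = 360

360


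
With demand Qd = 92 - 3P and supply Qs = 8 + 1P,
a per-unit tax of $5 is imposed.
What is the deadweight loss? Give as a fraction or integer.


Pre-tax equilibrium quantity: Q* = 29
Post-tax equilibrium quantity: Q_tax = 101/4
Reduction in quantity: Q* - Q_tax = 15/4
DWL = (1/2) * tax * (Q* - Q_tax)
DWL = (1/2) * 5 * 15/4 = 75/8

75/8


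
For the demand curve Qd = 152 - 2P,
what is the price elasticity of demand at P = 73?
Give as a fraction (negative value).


dQ/dP = -2
At P = 73: Q = 152 - 2*73 = 6
E = (dQ/dP)(P/Q) = (-2)(73/6) = -73/3

-73/3


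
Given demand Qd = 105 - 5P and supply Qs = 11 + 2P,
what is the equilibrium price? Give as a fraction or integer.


At equilibrium, Qd = Qs.
105 - 5P = 11 + 2P
105 - 11 = 5P + 2P
94 = 7P
P* = 94/7 = 94/7

94/7


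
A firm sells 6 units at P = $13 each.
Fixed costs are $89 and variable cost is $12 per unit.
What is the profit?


Total Revenue = P * Q = 13 * 6 = $78
Total Cost = FC + VC*Q = 89 + 12*6 = $161
Profit = TR - TC = 78 - 161 = $-83

$-83


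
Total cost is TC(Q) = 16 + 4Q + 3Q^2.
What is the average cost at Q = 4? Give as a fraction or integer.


TC(4) = 16 + 4*4 + 3*4^2
TC(4) = 16 + 16 + 48 = 80
AC = TC/Q = 80/4 = 20

20


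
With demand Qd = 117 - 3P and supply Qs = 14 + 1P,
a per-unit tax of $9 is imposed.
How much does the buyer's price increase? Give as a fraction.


With a per-unit tax, the buyer's price increase depends on relative slopes.
Supply slope: d = 1, Demand slope: b = 3
Buyer's price increase = d * tax / (b + d)
= 1 * 9 / (3 + 1)
= 9 / 4 = 9/4

9/4


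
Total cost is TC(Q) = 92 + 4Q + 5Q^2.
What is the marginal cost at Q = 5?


MC = dTC/dQ = 4 + 2*5*Q
At Q = 5:
MC = 4 + 10*5
MC = 4 + 50 = 54

54


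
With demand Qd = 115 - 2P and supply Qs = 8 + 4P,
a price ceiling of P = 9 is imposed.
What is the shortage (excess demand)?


At P = 9:
Qd = 115 - 2*9 = 97
Qs = 8 + 4*9 = 44
Shortage = Qd - Qs = 97 - 44 = 53

53


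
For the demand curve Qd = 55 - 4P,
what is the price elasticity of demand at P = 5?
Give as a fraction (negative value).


dQ/dP = -4
At P = 5: Q = 55 - 4*5 = 35
E = (dQ/dP)(P/Q) = (-4)(5/35) = -4/7

-4/7


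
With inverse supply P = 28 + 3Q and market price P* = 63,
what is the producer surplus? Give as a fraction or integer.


Minimum supply price (at Q=0): P_min = 28
Quantity supplied at P* = 63:
Q* = (63 - 28)/3 = 35/3
PS = (1/2) * Q* * (P* - P_min)
PS = (1/2) * 35/3 * (63 - 28)
PS = (1/2) * 35/3 * 35 = 1225/6

1225/6


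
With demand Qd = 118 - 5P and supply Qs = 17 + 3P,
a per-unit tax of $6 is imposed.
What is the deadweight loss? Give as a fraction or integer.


Pre-tax equilibrium quantity: Q* = 439/8
Post-tax equilibrium quantity: Q_tax = 349/8
Reduction in quantity: Q* - Q_tax = 45/4
DWL = (1/2) * tax * (Q* - Q_tax)
DWL = (1/2) * 6 * 45/4 = 135/4

135/4


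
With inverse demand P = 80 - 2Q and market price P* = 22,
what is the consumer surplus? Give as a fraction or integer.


Maximum willingness to pay (at Q=0): P_max = 80
Quantity demanded at P* = 22:
Q* = (80 - 22)/2 = 29
CS = (1/2) * Q* * (P_max - P*)
CS = (1/2) * 29 * (80 - 22)
CS = (1/2) * 29 * 58 = 841

841


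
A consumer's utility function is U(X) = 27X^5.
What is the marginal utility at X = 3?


MU = dU/dX = 27*5*X^(5-1)
MU = 135*X^4
At X = 3:
MU = 135 * 3^4
MU = 135 * 81 = 10935

10935


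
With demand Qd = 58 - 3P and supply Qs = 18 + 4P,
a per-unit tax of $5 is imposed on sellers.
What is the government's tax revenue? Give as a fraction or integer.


With tax on sellers, new supply: Qs' = 18 + 4(P - 5)
= 4P - 2
New equilibrium quantity:
Q_new = 226/7
Tax revenue = tax * Q_new = 5 * 226/7 = 1130/7

1130/7


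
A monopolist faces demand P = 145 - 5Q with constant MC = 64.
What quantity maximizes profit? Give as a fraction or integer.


TR = P*Q = (145 - 5Q)Q = 145Q - 5Q^2
MR = dTR/dQ = 145 - 10Q
Set MR = MC:
145 - 10Q = 64
81 = 10Q
Q* = 81/10 = 81/10

81/10


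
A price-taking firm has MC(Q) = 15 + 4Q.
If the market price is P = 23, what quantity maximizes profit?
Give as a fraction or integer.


In perfect competition, profit is maximized where P = MC.
23 = 15 + 4Q
8 = 4Q
Q* = 8/4 = 2

2


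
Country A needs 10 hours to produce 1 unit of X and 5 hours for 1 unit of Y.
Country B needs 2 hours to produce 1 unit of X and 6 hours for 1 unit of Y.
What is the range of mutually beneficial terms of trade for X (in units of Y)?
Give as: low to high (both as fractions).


Opportunity cost of X for Country A = hours_X / hours_Y = 10/5 = 2 units of Y
Opportunity cost of X for Country B = hours_X / hours_Y = 2/6 = 1/3 units of Y
Terms of trade must be between the two opportunity costs.
Range: 1/3 to 2

1/3 to 2


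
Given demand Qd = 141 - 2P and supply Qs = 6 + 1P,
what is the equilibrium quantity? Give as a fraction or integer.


First find equilibrium price:
141 - 2P = 6 + 1P
P* = 135/3 = 45
Then substitute into demand:
Q* = 141 - 2 * 45 = 51

51


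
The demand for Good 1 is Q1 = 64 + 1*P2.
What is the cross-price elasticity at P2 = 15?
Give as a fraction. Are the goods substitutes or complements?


dQ1/dP2 = 1
At P2 = 15: Q1 = 64 + 1*15 = 79
Exy = (dQ1/dP2)(P2/Q1) = 1 * 15 / 79 = 15/79
Since Exy > 0, the goods are substitutes.

15/79 (substitutes)


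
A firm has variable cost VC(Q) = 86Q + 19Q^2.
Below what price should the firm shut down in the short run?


AVC(Q) = VC(Q)/Q = 86 + 19Q
AVC is increasing in Q, so minimum AVC is at Q -> 0+.
Min AVC = 86
The firm should shut down if P < 86.

86


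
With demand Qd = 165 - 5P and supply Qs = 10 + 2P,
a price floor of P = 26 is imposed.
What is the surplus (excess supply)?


At P = 26:
Qd = 165 - 5*26 = 35
Qs = 10 + 2*26 = 62
Surplus = Qs - Qd = 62 - 35 = 27

27


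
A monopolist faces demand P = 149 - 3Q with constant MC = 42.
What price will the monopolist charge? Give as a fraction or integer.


MR = 149 - 6Q
Set MR = MC: 149 - 6Q = 42
Q* = 107/6
Substitute into demand:
P* = 149 - 3*107/6 = 191/2

191/2


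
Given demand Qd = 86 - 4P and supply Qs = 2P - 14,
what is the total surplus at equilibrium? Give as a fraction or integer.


Find equilibrium: 86 - 4P = 2P - 14
86 + 14 = 6P
P* = 100/6 = 50/3
Q* = 2*50/3 - 14 = 58/3
Inverse demand: P = 43/2 - Q/4, so P_max = 43/2
Inverse supply: P = 7 + Q/2, so P_min = 7
CS = (1/2) * 58/3 * (43/2 - 50/3) = 841/18
PS = (1/2) * 58/3 * (50/3 - 7) = 841/9
TS = CS + PS = 841/18 + 841/9 = 841/6

841/6


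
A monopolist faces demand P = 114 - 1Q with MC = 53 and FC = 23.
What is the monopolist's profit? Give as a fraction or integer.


MR = MC: 114 - 2Q = 53
Q* = 61/2
P* = 114 - 1*61/2 = 167/2
Profit = (P* - MC)*Q* - FC
= (167/2 - 53)*61/2 - 23
= 61/2*61/2 - 23
= 3721/4 - 23 = 3629/4

3629/4


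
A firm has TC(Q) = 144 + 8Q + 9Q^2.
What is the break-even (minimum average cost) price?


AC(Q) = 144/Q + 8 + 9Q
To minimize: dAC/dQ = -144/Q^2 + 9 = 0
Q^2 = 144/9 = 16
Q* = 4
Min AC = 144/4 + 8 + 9*4
Min AC = 36 + 8 + 36 = 80

80


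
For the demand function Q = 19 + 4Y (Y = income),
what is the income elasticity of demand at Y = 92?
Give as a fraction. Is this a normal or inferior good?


dQ/dY = 4
At Y = 92: Q = 19 + 4*92 = 387
Ey = (dQ/dY)(Y/Q) = 4 * 92 / 387 = 368/387
Since Ey > 0, this is a normal good.

368/387 (normal good)


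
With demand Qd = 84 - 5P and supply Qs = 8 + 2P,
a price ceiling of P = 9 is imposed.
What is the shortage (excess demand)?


At P = 9:
Qd = 84 - 5*9 = 39
Qs = 8 + 2*9 = 26
Shortage = Qd - Qs = 39 - 26 = 13

13


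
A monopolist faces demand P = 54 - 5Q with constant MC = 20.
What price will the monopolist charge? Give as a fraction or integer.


MR = 54 - 10Q
Set MR = MC: 54 - 10Q = 20
Q* = 17/5
Substitute into demand:
P* = 54 - 5*17/5 = 37

37


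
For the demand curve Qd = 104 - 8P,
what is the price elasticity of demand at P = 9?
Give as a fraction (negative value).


dQ/dP = -8
At P = 9: Q = 104 - 8*9 = 32
E = (dQ/dP)(P/Q) = (-8)(9/32) = -9/4

-9/4


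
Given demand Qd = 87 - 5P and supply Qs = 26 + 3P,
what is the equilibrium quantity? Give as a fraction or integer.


First find equilibrium price:
87 - 5P = 26 + 3P
P* = 61/8 = 61/8
Then substitute into demand:
Q* = 87 - 5 * 61/8 = 391/8

391/8


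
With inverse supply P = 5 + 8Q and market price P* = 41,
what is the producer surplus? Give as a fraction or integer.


Minimum supply price (at Q=0): P_min = 5
Quantity supplied at P* = 41:
Q* = (41 - 5)/8 = 9/2
PS = (1/2) * Q* * (P* - P_min)
PS = (1/2) * 9/2 * (41 - 5)
PS = (1/2) * 9/2 * 36 = 81

81


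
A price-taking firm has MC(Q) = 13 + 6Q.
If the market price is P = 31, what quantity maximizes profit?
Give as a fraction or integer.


In perfect competition, profit is maximized where P = MC.
31 = 13 + 6Q
18 = 6Q
Q* = 18/6 = 3

3


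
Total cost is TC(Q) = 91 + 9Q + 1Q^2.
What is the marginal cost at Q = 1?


MC = dTC/dQ = 9 + 2*1*Q
At Q = 1:
MC = 9 + 2*1
MC = 9 + 2 = 11

11


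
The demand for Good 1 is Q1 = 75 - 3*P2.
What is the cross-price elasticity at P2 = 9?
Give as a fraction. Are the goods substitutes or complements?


dQ1/dP2 = -3
At P2 = 9: Q1 = 75 - 3*9 = 48
Exy = (dQ1/dP2)(P2/Q1) = -3 * 9 / 48 = -9/16
Since Exy < 0, the goods are complements.

-9/16 (complements)


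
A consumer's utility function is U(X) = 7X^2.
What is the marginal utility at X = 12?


MU = dU/dX = 7*2*X^(2-1)
MU = 14*X^1
At X = 12:
MU = 14 * 12^1
MU = 14 * 12 = 168

168


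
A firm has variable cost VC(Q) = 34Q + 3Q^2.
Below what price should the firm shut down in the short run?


AVC(Q) = VC(Q)/Q = 34 + 3Q
AVC is increasing in Q, so minimum AVC is at Q -> 0+.
Min AVC = 34
The firm should shut down if P < 34.

34


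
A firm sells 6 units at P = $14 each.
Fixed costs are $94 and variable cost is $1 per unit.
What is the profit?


Total Revenue = P * Q = 14 * 6 = $84
Total Cost = FC + VC*Q = 94 + 1*6 = $100
Profit = TR - TC = 84 - 100 = $-16

$-16


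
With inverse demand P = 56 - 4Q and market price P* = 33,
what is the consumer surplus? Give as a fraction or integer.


Maximum willingness to pay (at Q=0): P_max = 56
Quantity demanded at P* = 33:
Q* = (56 - 33)/4 = 23/4
CS = (1/2) * Q* * (P_max - P*)
CS = (1/2) * 23/4 * (56 - 33)
CS = (1/2) * 23/4 * 23 = 529/8

529/8


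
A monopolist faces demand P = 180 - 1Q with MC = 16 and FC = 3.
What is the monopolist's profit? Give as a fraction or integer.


MR = MC: 180 - 2Q = 16
Q* = 82
P* = 180 - 1*82 = 98
Profit = (P* - MC)*Q* - FC
= (98 - 16)*82 - 3
= 82*82 - 3
= 6724 - 3 = 6721

6721


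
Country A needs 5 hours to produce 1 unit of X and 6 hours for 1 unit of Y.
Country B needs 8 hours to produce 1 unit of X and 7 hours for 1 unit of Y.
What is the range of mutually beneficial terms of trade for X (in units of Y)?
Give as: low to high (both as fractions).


Opportunity cost of X for Country A = hours_X / hours_Y = 5/6 = 5/6 units of Y
Opportunity cost of X for Country B = hours_X / hours_Y = 8/7 = 8/7 units of Y
Terms of trade must be between the two opportunity costs.
Range: 5/6 to 8/7

5/6 to 8/7


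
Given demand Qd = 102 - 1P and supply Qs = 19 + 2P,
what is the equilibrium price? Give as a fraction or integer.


At equilibrium, Qd = Qs.
102 - 1P = 19 + 2P
102 - 19 = 1P + 2P
83 = 3P
P* = 83/3 = 83/3

83/3


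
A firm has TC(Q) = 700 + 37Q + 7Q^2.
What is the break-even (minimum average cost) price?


AC(Q) = 700/Q + 37 + 7Q
To minimize: dAC/dQ = -700/Q^2 + 7 = 0
Q^2 = 700/7 = 100
Q* = 10
Min AC = 700/10 + 37 + 7*10
Min AC = 70 + 37 + 70 = 177

177


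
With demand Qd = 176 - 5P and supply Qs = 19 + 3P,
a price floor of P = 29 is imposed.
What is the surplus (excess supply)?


At P = 29:
Qd = 176 - 5*29 = 31
Qs = 19 + 3*29 = 106
Surplus = Qs - Qd = 106 - 31 = 75

75


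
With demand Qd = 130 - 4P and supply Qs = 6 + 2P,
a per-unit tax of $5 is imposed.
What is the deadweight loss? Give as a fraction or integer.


Pre-tax equilibrium quantity: Q* = 142/3
Post-tax equilibrium quantity: Q_tax = 122/3
Reduction in quantity: Q* - Q_tax = 20/3
DWL = (1/2) * tax * (Q* - Q_tax)
DWL = (1/2) * 5 * 20/3 = 50/3

50/3


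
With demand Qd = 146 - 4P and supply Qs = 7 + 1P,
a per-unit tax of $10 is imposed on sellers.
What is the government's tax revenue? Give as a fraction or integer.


With tax on sellers, new supply: Qs' = 7 + 1(P - 10)
= 1P - 3
New equilibrium quantity:
Q_new = 134/5
Tax revenue = tax * Q_new = 10 * 134/5 = 268

268


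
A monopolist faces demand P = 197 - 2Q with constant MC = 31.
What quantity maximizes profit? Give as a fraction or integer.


TR = P*Q = (197 - 2Q)Q = 197Q - 2Q^2
MR = dTR/dQ = 197 - 4Q
Set MR = MC:
197 - 4Q = 31
166 = 4Q
Q* = 166/4 = 83/2

83/2


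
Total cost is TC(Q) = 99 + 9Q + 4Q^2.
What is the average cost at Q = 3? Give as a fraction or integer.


TC(3) = 99 + 9*3 + 4*3^2
TC(3) = 99 + 27 + 36 = 162
AC = TC/Q = 162/3 = 54

54


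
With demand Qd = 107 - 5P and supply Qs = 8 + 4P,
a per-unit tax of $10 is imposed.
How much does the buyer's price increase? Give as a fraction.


With a per-unit tax, the buyer's price increase depends on relative slopes.
Supply slope: d = 4, Demand slope: b = 5
Buyer's price increase = d * tax / (b + d)
= 4 * 10 / (5 + 4)
= 40 / 9 = 40/9

40/9


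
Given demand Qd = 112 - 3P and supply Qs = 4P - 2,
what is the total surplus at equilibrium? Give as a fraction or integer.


Find equilibrium: 112 - 3P = 4P - 2
112 + 2 = 7P
P* = 114/7 = 114/7
Q* = 4*114/7 - 2 = 442/7
Inverse demand: P = 112/3 - Q/3, so P_max = 112/3
Inverse supply: P = 1/2 + Q/4, so P_min = 1/2
CS = (1/2) * 442/7 * (112/3 - 114/7) = 97682/147
PS = (1/2) * 442/7 * (114/7 - 1/2) = 48841/98
TS = CS + PS = 97682/147 + 48841/98 = 48841/42

48841/42


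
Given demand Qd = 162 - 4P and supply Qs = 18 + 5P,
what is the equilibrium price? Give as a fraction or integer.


At equilibrium, Qd = Qs.
162 - 4P = 18 + 5P
162 - 18 = 4P + 5P
144 = 9P
P* = 144/9 = 16

16


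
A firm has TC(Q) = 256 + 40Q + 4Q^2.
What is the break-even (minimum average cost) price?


AC(Q) = 256/Q + 40 + 4Q
To minimize: dAC/dQ = -256/Q^2 + 4 = 0
Q^2 = 256/4 = 64
Q* = 8
Min AC = 256/8 + 40 + 4*8
Min AC = 32 + 40 + 32 = 104

104


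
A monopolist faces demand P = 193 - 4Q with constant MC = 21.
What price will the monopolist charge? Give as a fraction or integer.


MR = 193 - 8Q
Set MR = MC: 193 - 8Q = 21
Q* = 43/2
Substitute into demand:
P* = 193 - 4*43/2 = 107

107


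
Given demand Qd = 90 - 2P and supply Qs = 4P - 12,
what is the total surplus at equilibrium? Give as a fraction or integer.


Find equilibrium: 90 - 2P = 4P - 12
90 + 12 = 6P
P* = 102/6 = 17
Q* = 4*17 - 12 = 56
Inverse demand: P = 45 - Q/2, so P_max = 45
Inverse supply: P = 3 + Q/4, so P_min = 3
CS = (1/2) * 56 * (45 - 17) = 784
PS = (1/2) * 56 * (17 - 3) = 392
TS = CS + PS = 784 + 392 = 1176

1176


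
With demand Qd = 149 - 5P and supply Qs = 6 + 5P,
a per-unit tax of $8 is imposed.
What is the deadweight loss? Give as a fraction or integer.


Pre-tax equilibrium quantity: Q* = 155/2
Post-tax equilibrium quantity: Q_tax = 115/2
Reduction in quantity: Q* - Q_tax = 20
DWL = (1/2) * tax * (Q* - Q_tax)
DWL = (1/2) * 8 * 20 = 80

80


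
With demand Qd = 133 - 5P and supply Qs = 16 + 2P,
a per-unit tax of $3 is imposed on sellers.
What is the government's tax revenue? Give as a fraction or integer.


With tax on sellers, new supply: Qs' = 16 + 2(P - 3)
= 10 + 2P
New equilibrium quantity:
Q_new = 316/7
Tax revenue = tax * Q_new = 3 * 316/7 = 948/7

948/7


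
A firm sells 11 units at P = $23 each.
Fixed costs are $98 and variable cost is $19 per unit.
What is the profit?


Total Revenue = P * Q = 23 * 11 = $253
Total Cost = FC + VC*Q = 98 + 19*11 = $307
Profit = TR - TC = 253 - 307 = $-54

$-54


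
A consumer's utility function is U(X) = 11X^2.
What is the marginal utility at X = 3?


MU = dU/dX = 11*2*X^(2-1)
MU = 22*X^1
At X = 3:
MU = 22 * 3^1
MU = 22 * 3 = 66

66


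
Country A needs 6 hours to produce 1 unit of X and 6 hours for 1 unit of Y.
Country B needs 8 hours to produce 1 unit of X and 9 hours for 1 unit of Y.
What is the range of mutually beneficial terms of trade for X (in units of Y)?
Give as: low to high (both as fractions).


Opportunity cost of X for Country A = hours_X / hours_Y = 6/6 = 1 units of Y
Opportunity cost of X for Country B = hours_X / hours_Y = 8/9 = 8/9 units of Y
Terms of trade must be between the two opportunity costs.
Range: 8/9 to 1

8/9 to 1


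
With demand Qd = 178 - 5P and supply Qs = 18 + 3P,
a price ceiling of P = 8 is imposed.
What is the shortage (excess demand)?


At P = 8:
Qd = 178 - 5*8 = 138
Qs = 18 + 3*8 = 42
Shortage = Qd - Qs = 138 - 42 = 96

96


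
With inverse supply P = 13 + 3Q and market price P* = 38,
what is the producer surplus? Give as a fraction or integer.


Minimum supply price (at Q=0): P_min = 13
Quantity supplied at P* = 38:
Q* = (38 - 13)/3 = 25/3
PS = (1/2) * Q* * (P* - P_min)
PS = (1/2) * 25/3 * (38 - 13)
PS = (1/2) * 25/3 * 25 = 625/6

625/6


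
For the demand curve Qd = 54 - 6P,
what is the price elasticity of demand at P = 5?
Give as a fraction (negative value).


dQ/dP = -6
At P = 5: Q = 54 - 6*5 = 24
E = (dQ/dP)(P/Q) = (-6)(5/24) = -5/4

-5/4


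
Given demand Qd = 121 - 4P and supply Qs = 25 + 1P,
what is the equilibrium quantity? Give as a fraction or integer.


First find equilibrium price:
121 - 4P = 25 + 1P
P* = 96/5 = 96/5
Then substitute into demand:
Q* = 121 - 4 * 96/5 = 221/5

221/5


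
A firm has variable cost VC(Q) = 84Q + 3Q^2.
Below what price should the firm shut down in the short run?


AVC(Q) = VC(Q)/Q = 84 + 3Q
AVC is increasing in Q, so minimum AVC is at Q -> 0+.
Min AVC = 84
The firm should shut down if P < 84.

84


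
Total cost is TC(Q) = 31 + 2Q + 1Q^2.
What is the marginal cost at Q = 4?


MC = dTC/dQ = 2 + 2*1*Q
At Q = 4:
MC = 2 + 2*4
MC = 2 + 8 = 10

10


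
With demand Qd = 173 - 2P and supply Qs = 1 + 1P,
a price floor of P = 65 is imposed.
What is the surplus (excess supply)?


At P = 65:
Qd = 173 - 2*65 = 43
Qs = 1 + 1*65 = 66
Surplus = Qs - Qd = 66 - 43 = 23

23


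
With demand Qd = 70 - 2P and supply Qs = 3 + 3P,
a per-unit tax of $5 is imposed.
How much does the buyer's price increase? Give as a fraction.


With a per-unit tax, the buyer's price increase depends on relative slopes.
Supply slope: d = 3, Demand slope: b = 2
Buyer's price increase = d * tax / (b + d)
= 3 * 5 / (2 + 3)
= 15 / 5 = 3

3


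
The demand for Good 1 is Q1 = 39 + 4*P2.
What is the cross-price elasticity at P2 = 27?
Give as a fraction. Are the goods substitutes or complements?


dQ1/dP2 = 4
At P2 = 27: Q1 = 39 + 4*27 = 147
Exy = (dQ1/dP2)(P2/Q1) = 4 * 27 / 147 = 36/49
Since Exy > 0, the goods are substitutes.

36/49 (substitutes)


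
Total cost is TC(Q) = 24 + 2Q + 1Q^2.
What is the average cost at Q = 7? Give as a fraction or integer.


TC(7) = 24 + 2*7 + 1*7^2
TC(7) = 24 + 14 + 49 = 87
AC = TC/Q = 87/7 = 87/7

87/7


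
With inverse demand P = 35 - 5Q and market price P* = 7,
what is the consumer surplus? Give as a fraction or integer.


Maximum willingness to pay (at Q=0): P_max = 35
Quantity demanded at P* = 7:
Q* = (35 - 7)/5 = 28/5
CS = (1/2) * Q* * (P_max - P*)
CS = (1/2) * 28/5 * (35 - 7)
CS = (1/2) * 28/5 * 28 = 392/5

392/5


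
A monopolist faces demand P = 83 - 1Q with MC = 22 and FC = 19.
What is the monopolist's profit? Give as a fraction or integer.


MR = MC: 83 - 2Q = 22
Q* = 61/2
P* = 83 - 1*61/2 = 105/2
Profit = (P* - MC)*Q* - FC
= (105/2 - 22)*61/2 - 19
= 61/2*61/2 - 19
= 3721/4 - 19 = 3645/4

3645/4


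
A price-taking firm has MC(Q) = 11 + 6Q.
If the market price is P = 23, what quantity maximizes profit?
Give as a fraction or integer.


In perfect competition, profit is maximized where P = MC.
23 = 11 + 6Q
12 = 6Q
Q* = 12/6 = 2

2


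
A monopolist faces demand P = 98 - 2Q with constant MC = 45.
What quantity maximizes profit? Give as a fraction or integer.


TR = P*Q = (98 - 2Q)Q = 98Q - 2Q^2
MR = dTR/dQ = 98 - 4Q
Set MR = MC:
98 - 4Q = 45
53 = 4Q
Q* = 53/4 = 53/4

53/4


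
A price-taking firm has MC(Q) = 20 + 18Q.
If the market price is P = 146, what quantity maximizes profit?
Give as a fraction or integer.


In perfect competition, profit is maximized where P = MC.
146 = 20 + 18Q
126 = 18Q
Q* = 126/18 = 7

7


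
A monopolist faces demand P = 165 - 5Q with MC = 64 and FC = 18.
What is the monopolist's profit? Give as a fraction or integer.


MR = MC: 165 - 10Q = 64
Q* = 101/10
P* = 165 - 5*101/10 = 229/2
Profit = (P* - MC)*Q* - FC
= (229/2 - 64)*101/10 - 18
= 101/2*101/10 - 18
= 10201/20 - 18 = 9841/20

9841/20
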